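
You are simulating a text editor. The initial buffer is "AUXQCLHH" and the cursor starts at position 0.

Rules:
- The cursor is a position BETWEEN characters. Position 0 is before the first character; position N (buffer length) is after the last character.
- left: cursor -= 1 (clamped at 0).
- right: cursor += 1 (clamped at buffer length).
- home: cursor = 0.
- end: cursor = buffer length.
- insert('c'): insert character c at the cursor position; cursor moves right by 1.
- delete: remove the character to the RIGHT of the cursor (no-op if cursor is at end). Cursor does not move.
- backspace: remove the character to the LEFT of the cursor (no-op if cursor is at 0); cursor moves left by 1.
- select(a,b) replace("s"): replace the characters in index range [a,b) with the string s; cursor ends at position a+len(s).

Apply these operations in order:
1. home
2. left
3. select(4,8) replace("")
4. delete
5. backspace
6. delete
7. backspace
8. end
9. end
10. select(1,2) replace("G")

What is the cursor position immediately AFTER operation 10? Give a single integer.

Answer: 2

Derivation:
After op 1 (home): buf='AUXQCLHH' cursor=0
After op 2 (left): buf='AUXQCLHH' cursor=0
After op 3 (select(4,8) replace("")): buf='AUXQ' cursor=4
After op 4 (delete): buf='AUXQ' cursor=4
After op 5 (backspace): buf='AUX' cursor=3
After op 6 (delete): buf='AUX' cursor=3
After op 7 (backspace): buf='AU' cursor=2
After op 8 (end): buf='AU' cursor=2
After op 9 (end): buf='AU' cursor=2
After op 10 (select(1,2) replace("G")): buf='AG' cursor=2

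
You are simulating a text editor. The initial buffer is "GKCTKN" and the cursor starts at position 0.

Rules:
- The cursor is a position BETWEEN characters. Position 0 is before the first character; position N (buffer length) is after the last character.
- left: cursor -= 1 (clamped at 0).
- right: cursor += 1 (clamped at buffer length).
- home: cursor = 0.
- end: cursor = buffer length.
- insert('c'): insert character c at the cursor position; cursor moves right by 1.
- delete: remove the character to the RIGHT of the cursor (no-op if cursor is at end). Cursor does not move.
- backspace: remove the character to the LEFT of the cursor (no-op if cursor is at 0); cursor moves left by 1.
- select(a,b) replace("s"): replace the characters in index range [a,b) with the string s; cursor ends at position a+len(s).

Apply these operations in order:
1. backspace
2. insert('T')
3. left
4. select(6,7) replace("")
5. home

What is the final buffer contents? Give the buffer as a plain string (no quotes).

Answer: TGKCTK

Derivation:
After op 1 (backspace): buf='GKCTKN' cursor=0
After op 2 (insert('T')): buf='TGKCTKN' cursor=1
After op 3 (left): buf='TGKCTKN' cursor=0
After op 4 (select(6,7) replace("")): buf='TGKCTK' cursor=6
After op 5 (home): buf='TGKCTK' cursor=0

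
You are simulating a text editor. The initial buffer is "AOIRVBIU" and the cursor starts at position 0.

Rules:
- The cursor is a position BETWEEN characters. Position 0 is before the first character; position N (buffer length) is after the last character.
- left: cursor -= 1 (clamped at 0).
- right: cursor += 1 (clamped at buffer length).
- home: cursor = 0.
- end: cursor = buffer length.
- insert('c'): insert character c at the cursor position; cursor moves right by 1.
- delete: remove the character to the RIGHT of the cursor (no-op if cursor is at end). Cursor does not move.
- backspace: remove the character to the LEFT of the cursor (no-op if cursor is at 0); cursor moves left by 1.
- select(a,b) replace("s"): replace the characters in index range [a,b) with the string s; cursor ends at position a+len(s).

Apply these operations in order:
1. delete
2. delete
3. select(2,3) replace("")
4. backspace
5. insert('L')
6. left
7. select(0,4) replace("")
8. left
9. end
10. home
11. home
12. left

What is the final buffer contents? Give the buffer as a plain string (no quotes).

After op 1 (delete): buf='OIRVBIU' cursor=0
After op 2 (delete): buf='IRVBIU' cursor=0
After op 3 (select(2,3) replace("")): buf='IRBIU' cursor=2
After op 4 (backspace): buf='IBIU' cursor=1
After op 5 (insert('L')): buf='ILBIU' cursor=2
After op 6 (left): buf='ILBIU' cursor=1
After op 7 (select(0,4) replace("")): buf='U' cursor=0
After op 8 (left): buf='U' cursor=0
After op 9 (end): buf='U' cursor=1
After op 10 (home): buf='U' cursor=0
After op 11 (home): buf='U' cursor=0
After op 12 (left): buf='U' cursor=0

Answer: U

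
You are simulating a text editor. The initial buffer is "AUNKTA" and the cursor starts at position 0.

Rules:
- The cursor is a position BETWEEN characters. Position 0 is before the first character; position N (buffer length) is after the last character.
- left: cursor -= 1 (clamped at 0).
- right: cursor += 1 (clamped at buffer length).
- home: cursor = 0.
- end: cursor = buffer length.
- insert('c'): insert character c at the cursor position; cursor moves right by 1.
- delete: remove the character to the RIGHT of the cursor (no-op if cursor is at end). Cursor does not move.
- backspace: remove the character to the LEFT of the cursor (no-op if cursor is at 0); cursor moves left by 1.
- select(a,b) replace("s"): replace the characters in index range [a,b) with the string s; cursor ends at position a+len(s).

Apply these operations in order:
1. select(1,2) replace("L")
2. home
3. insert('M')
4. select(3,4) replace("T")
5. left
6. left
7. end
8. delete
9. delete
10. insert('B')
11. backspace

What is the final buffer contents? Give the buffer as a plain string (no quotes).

Answer: MALTKTA

Derivation:
After op 1 (select(1,2) replace("L")): buf='ALNKTA' cursor=2
After op 2 (home): buf='ALNKTA' cursor=0
After op 3 (insert('M')): buf='MALNKTA' cursor=1
After op 4 (select(3,4) replace("T")): buf='MALTKTA' cursor=4
After op 5 (left): buf='MALTKTA' cursor=3
After op 6 (left): buf='MALTKTA' cursor=2
After op 7 (end): buf='MALTKTA' cursor=7
After op 8 (delete): buf='MALTKTA' cursor=7
After op 9 (delete): buf='MALTKTA' cursor=7
After op 10 (insert('B')): buf='MALTKTAB' cursor=8
After op 11 (backspace): buf='MALTKTA' cursor=7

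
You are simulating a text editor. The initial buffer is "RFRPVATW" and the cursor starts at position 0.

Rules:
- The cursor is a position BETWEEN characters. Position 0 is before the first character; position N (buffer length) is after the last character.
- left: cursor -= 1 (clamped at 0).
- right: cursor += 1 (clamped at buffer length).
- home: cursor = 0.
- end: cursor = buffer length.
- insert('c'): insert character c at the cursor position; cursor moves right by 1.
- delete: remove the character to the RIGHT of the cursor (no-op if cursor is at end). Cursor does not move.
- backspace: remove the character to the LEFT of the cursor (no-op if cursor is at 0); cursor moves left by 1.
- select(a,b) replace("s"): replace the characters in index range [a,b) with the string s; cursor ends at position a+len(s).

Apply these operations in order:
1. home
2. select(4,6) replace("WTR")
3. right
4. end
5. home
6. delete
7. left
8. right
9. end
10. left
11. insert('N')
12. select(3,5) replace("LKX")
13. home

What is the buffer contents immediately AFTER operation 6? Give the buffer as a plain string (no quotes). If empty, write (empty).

Answer: FRPWTRTW

Derivation:
After op 1 (home): buf='RFRPVATW' cursor=0
After op 2 (select(4,6) replace("WTR")): buf='RFRPWTRTW' cursor=7
After op 3 (right): buf='RFRPWTRTW' cursor=8
After op 4 (end): buf='RFRPWTRTW' cursor=9
After op 5 (home): buf='RFRPWTRTW' cursor=0
After op 6 (delete): buf='FRPWTRTW' cursor=0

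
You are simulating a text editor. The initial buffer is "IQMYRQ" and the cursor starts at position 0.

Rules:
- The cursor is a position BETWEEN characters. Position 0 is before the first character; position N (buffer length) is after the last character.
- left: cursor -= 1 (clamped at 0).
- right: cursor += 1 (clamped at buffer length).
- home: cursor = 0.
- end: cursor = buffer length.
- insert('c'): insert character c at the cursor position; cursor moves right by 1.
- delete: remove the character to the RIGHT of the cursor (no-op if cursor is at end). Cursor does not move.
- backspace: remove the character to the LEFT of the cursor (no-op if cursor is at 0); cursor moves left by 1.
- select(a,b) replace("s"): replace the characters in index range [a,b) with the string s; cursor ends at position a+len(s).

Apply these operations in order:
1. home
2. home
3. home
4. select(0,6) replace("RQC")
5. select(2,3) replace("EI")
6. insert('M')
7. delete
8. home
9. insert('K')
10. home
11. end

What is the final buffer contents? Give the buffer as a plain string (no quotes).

Answer: KRQEIM

Derivation:
After op 1 (home): buf='IQMYRQ' cursor=0
After op 2 (home): buf='IQMYRQ' cursor=0
After op 3 (home): buf='IQMYRQ' cursor=0
After op 4 (select(0,6) replace("RQC")): buf='RQC' cursor=3
After op 5 (select(2,3) replace("EI")): buf='RQEI' cursor=4
After op 6 (insert('M')): buf='RQEIM' cursor=5
After op 7 (delete): buf='RQEIM' cursor=5
After op 8 (home): buf='RQEIM' cursor=0
After op 9 (insert('K')): buf='KRQEIM' cursor=1
After op 10 (home): buf='KRQEIM' cursor=0
After op 11 (end): buf='KRQEIM' cursor=6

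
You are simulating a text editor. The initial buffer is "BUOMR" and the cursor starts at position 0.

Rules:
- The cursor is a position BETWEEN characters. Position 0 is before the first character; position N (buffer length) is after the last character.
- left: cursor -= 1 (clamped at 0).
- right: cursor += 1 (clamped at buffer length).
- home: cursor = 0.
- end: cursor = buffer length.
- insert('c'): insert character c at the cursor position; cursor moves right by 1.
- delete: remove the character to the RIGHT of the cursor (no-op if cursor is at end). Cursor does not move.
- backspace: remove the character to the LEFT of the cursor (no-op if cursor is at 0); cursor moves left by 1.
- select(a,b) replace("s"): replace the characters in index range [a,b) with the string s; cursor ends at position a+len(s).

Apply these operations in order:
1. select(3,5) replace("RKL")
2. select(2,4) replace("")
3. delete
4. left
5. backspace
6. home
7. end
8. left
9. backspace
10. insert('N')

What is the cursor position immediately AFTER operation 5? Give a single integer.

Answer: 0

Derivation:
After op 1 (select(3,5) replace("RKL")): buf='BUORKL' cursor=6
After op 2 (select(2,4) replace("")): buf='BUKL' cursor=2
After op 3 (delete): buf='BUL' cursor=2
After op 4 (left): buf='BUL' cursor=1
After op 5 (backspace): buf='UL' cursor=0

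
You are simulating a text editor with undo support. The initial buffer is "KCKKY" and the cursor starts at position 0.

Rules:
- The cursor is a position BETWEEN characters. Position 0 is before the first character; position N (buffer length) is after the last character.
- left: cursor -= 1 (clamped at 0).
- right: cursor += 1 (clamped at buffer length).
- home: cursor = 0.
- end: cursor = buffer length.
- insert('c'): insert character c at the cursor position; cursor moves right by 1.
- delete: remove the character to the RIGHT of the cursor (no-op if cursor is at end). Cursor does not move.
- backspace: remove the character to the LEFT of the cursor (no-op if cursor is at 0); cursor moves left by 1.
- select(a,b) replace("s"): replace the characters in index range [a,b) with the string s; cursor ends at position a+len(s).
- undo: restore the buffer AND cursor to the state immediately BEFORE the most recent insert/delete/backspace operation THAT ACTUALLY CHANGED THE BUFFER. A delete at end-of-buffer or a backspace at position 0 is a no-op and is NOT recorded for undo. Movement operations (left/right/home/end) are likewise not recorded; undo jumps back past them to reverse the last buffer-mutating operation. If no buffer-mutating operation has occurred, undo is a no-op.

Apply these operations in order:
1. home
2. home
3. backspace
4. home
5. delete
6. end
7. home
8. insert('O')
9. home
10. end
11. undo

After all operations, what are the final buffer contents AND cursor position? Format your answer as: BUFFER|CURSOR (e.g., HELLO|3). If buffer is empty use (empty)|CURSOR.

After op 1 (home): buf='KCKKY' cursor=0
After op 2 (home): buf='KCKKY' cursor=0
After op 3 (backspace): buf='KCKKY' cursor=0
After op 4 (home): buf='KCKKY' cursor=0
After op 5 (delete): buf='CKKY' cursor=0
After op 6 (end): buf='CKKY' cursor=4
After op 7 (home): buf='CKKY' cursor=0
After op 8 (insert('O')): buf='OCKKY' cursor=1
After op 9 (home): buf='OCKKY' cursor=0
After op 10 (end): buf='OCKKY' cursor=5
After op 11 (undo): buf='CKKY' cursor=0

Answer: CKKY|0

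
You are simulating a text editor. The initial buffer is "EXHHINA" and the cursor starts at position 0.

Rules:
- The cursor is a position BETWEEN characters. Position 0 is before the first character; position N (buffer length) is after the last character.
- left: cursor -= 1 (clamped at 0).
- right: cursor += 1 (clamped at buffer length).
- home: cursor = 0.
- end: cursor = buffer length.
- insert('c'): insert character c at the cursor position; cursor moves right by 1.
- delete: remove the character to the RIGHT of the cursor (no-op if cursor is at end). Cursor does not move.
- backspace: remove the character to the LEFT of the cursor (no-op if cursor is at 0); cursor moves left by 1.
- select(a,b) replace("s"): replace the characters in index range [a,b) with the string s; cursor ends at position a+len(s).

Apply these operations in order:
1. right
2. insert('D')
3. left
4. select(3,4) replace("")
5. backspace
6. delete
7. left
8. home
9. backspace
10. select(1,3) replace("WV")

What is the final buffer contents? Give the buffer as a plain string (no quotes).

Answer: EWVNA

Derivation:
After op 1 (right): buf='EXHHINA' cursor=1
After op 2 (insert('D')): buf='EDXHHINA' cursor=2
After op 3 (left): buf='EDXHHINA' cursor=1
After op 4 (select(3,4) replace("")): buf='EDXHINA' cursor=3
After op 5 (backspace): buf='EDHINA' cursor=2
After op 6 (delete): buf='EDINA' cursor=2
After op 7 (left): buf='EDINA' cursor=1
After op 8 (home): buf='EDINA' cursor=0
After op 9 (backspace): buf='EDINA' cursor=0
After op 10 (select(1,3) replace("WV")): buf='EWVNA' cursor=3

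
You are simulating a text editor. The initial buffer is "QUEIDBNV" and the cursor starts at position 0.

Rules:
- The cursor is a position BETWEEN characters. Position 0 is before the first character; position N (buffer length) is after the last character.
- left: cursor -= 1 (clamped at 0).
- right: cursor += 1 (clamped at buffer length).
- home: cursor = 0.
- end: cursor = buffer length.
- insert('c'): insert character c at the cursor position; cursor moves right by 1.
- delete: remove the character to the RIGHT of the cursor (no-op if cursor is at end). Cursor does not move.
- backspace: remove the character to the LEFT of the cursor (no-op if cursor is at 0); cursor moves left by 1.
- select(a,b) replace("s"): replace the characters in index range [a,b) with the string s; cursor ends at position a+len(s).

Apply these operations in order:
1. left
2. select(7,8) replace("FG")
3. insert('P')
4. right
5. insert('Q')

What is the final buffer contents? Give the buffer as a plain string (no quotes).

Answer: QUEIDBNFGPQ

Derivation:
After op 1 (left): buf='QUEIDBNV' cursor=0
After op 2 (select(7,8) replace("FG")): buf='QUEIDBNFG' cursor=9
After op 3 (insert('P')): buf='QUEIDBNFGP' cursor=10
After op 4 (right): buf='QUEIDBNFGP' cursor=10
After op 5 (insert('Q')): buf='QUEIDBNFGPQ' cursor=11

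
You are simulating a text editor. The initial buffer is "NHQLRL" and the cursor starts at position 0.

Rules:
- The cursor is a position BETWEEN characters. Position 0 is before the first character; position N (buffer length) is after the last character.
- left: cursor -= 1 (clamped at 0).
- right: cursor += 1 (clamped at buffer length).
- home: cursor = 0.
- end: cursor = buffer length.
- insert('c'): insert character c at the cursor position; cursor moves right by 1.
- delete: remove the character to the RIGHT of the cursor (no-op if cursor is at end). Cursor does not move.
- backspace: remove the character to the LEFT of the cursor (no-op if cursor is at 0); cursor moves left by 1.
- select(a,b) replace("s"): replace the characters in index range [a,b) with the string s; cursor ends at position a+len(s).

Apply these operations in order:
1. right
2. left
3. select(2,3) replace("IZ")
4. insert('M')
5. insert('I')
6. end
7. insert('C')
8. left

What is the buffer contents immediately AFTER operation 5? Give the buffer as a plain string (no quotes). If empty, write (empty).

After op 1 (right): buf='NHQLRL' cursor=1
After op 2 (left): buf='NHQLRL' cursor=0
After op 3 (select(2,3) replace("IZ")): buf='NHIZLRL' cursor=4
After op 4 (insert('M')): buf='NHIZMLRL' cursor=5
After op 5 (insert('I')): buf='NHIZMILRL' cursor=6

Answer: NHIZMILRL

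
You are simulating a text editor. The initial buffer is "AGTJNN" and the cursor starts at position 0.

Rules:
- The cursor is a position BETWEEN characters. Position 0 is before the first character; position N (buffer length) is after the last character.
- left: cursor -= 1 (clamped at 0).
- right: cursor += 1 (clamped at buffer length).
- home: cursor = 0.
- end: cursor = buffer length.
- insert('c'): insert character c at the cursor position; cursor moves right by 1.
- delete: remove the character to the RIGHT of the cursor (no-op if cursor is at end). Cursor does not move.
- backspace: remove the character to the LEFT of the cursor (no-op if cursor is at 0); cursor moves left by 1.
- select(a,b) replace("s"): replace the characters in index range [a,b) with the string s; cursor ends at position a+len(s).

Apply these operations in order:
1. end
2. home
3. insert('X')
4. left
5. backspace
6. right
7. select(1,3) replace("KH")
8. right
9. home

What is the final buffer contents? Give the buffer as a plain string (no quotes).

Answer: XKHTJNN

Derivation:
After op 1 (end): buf='AGTJNN' cursor=6
After op 2 (home): buf='AGTJNN' cursor=0
After op 3 (insert('X')): buf='XAGTJNN' cursor=1
After op 4 (left): buf='XAGTJNN' cursor=0
After op 5 (backspace): buf='XAGTJNN' cursor=0
After op 6 (right): buf='XAGTJNN' cursor=1
After op 7 (select(1,3) replace("KH")): buf='XKHTJNN' cursor=3
After op 8 (right): buf='XKHTJNN' cursor=4
After op 9 (home): buf='XKHTJNN' cursor=0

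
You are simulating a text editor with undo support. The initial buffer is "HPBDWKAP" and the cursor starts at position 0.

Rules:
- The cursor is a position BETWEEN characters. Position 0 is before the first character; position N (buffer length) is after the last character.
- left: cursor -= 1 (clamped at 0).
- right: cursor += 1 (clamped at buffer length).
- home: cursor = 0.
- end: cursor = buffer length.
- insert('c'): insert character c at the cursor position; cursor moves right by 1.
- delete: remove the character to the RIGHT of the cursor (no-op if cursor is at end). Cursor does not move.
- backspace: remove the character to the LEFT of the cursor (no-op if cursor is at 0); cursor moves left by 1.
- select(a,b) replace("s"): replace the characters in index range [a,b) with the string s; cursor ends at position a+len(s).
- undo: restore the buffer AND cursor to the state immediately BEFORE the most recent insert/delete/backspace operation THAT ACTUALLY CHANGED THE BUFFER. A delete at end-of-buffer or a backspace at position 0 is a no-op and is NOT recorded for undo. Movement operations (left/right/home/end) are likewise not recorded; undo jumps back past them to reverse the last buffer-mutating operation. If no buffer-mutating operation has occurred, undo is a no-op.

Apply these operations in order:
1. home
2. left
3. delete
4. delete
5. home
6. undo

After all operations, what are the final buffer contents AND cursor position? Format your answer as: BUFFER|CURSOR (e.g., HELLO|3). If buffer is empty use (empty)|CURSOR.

Answer: PBDWKAP|0

Derivation:
After op 1 (home): buf='HPBDWKAP' cursor=0
After op 2 (left): buf='HPBDWKAP' cursor=0
After op 3 (delete): buf='PBDWKAP' cursor=0
After op 4 (delete): buf='BDWKAP' cursor=0
After op 5 (home): buf='BDWKAP' cursor=0
After op 6 (undo): buf='PBDWKAP' cursor=0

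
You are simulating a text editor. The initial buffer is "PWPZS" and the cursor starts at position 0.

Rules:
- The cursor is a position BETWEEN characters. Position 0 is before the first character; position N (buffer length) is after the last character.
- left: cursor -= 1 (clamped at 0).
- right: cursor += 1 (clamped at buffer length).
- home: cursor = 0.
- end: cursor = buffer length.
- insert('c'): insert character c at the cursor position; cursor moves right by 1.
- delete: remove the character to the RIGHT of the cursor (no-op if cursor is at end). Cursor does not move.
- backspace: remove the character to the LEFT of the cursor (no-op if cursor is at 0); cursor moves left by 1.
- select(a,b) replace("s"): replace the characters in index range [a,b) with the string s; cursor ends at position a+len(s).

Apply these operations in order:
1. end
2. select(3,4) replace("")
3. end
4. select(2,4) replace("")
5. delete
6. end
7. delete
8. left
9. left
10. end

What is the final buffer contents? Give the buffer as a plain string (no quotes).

After op 1 (end): buf='PWPZS' cursor=5
After op 2 (select(3,4) replace("")): buf='PWPS' cursor=3
After op 3 (end): buf='PWPS' cursor=4
After op 4 (select(2,4) replace("")): buf='PW' cursor=2
After op 5 (delete): buf='PW' cursor=2
After op 6 (end): buf='PW' cursor=2
After op 7 (delete): buf='PW' cursor=2
After op 8 (left): buf='PW' cursor=1
After op 9 (left): buf='PW' cursor=0
After op 10 (end): buf='PW' cursor=2

Answer: PW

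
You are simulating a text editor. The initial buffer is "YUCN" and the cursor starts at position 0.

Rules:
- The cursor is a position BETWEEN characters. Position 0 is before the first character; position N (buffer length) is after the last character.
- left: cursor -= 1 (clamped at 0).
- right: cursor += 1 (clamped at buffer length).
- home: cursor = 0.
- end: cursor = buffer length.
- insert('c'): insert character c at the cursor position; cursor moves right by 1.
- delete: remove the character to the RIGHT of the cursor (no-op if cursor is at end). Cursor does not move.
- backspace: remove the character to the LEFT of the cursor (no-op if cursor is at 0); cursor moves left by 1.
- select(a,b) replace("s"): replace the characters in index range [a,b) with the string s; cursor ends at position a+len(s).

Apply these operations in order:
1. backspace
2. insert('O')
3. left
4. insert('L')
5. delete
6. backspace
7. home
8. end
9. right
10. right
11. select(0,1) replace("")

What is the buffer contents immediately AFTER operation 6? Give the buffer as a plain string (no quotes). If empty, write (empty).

Answer: YUCN

Derivation:
After op 1 (backspace): buf='YUCN' cursor=0
After op 2 (insert('O')): buf='OYUCN' cursor=1
After op 3 (left): buf='OYUCN' cursor=0
After op 4 (insert('L')): buf='LOYUCN' cursor=1
After op 5 (delete): buf='LYUCN' cursor=1
After op 6 (backspace): buf='YUCN' cursor=0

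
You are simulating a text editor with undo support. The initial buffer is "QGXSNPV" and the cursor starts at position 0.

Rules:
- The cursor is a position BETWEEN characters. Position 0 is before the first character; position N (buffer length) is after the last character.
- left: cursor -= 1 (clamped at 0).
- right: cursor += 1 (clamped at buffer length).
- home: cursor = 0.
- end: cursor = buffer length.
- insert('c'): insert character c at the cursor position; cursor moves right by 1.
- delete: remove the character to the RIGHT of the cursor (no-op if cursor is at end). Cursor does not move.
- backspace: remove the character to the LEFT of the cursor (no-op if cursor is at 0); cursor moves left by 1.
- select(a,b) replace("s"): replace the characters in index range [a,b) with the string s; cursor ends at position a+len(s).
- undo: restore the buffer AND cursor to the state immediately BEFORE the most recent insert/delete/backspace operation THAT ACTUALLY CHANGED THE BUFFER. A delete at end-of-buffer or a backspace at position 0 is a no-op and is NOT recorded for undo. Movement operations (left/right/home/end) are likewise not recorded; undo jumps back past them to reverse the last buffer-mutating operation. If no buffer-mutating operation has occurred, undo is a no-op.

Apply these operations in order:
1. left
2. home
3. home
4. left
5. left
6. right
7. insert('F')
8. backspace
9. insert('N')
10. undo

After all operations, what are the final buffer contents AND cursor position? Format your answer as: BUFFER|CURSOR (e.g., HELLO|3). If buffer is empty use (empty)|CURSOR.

Answer: QGXSNPV|1

Derivation:
After op 1 (left): buf='QGXSNPV' cursor=0
After op 2 (home): buf='QGXSNPV' cursor=0
After op 3 (home): buf='QGXSNPV' cursor=0
After op 4 (left): buf='QGXSNPV' cursor=0
After op 5 (left): buf='QGXSNPV' cursor=0
After op 6 (right): buf='QGXSNPV' cursor=1
After op 7 (insert('F')): buf='QFGXSNPV' cursor=2
After op 8 (backspace): buf='QGXSNPV' cursor=1
After op 9 (insert('N')): buf='QNGXSNPV' cursor=2
After op 10 (undo): buf='QGXSNPV' cursor=1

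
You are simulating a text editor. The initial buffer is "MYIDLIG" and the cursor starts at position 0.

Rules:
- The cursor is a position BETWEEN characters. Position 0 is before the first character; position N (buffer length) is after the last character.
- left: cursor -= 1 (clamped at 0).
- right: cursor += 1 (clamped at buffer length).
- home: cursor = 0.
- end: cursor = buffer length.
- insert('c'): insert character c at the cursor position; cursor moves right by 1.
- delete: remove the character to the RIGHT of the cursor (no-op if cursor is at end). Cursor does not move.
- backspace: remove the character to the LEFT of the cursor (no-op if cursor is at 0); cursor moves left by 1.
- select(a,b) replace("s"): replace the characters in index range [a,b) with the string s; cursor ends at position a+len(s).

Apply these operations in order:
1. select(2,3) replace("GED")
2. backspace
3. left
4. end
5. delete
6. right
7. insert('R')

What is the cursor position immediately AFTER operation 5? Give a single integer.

Answer: 8

Derivation:
After op 1 (select(2,3) replace("GED")): buf='MYGEDDLIG' cursor=5
After op 2 (backspace): buf='MYGEDLIG' cursor=4
After op 3 (left): buf='MYGEDLIG' cursor=3
After op 4 (end): buf='MYGEDLIG' cursor=8
After op 5 (delete): buf='MYGEDLIG' cursor=8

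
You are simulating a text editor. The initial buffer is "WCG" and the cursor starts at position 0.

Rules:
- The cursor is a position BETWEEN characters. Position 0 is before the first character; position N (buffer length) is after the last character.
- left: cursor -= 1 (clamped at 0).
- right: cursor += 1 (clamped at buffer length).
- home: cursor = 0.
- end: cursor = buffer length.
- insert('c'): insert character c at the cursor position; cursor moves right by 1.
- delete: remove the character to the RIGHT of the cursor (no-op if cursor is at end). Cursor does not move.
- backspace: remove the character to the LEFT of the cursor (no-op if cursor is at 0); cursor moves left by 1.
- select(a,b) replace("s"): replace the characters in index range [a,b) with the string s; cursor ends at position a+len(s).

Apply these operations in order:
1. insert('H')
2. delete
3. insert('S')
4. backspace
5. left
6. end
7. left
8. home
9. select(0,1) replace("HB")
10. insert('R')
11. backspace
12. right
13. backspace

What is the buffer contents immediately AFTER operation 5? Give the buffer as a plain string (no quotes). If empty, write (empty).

Answer: HCG

Derivation:
After op 1 (insert('H')): buf='HWCG' cursor=1
After op 2 (delete): buf='HCG' cursor=1
After op 3 (insert('S')): buf='HSCG' cursor=2
After op 4 (backspace): buf='HCG' cursor=1
After op 5 (left): buf='HCG' cursor=0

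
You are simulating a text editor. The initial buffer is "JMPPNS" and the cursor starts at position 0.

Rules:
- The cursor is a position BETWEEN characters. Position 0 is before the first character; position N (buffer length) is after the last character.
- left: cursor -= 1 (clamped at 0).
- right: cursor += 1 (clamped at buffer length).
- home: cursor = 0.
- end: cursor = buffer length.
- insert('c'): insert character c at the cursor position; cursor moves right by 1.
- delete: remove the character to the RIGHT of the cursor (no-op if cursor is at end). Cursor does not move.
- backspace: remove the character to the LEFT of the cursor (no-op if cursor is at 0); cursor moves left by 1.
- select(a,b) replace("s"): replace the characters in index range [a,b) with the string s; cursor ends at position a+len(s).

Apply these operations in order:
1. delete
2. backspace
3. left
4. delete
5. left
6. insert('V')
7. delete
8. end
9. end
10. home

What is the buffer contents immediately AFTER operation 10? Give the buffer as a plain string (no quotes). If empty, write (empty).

Answer: VPNS

Derivation:
After op 1 (delete): buf='MPPNS' cursor=0
After op 2 (backspace): buf='MPPNS' cursor=0
After op 3 (left): buf='MPPNS' cursor=0
After op 4 (delete): buf='PPNS' cursor=0
After op 5 (left): buf='PPNS' cursor=0
After op 6 (insert('V')): buf='VPPNS' cursor=1
After op 7 (delete): buf='VPNS' cursor=1
After op 8 (end): buf='VPNS' cursor=4
After op 9 (end): buf='VPNS' cursor=4
After op 10 (home): buf='VPNS' cursor=0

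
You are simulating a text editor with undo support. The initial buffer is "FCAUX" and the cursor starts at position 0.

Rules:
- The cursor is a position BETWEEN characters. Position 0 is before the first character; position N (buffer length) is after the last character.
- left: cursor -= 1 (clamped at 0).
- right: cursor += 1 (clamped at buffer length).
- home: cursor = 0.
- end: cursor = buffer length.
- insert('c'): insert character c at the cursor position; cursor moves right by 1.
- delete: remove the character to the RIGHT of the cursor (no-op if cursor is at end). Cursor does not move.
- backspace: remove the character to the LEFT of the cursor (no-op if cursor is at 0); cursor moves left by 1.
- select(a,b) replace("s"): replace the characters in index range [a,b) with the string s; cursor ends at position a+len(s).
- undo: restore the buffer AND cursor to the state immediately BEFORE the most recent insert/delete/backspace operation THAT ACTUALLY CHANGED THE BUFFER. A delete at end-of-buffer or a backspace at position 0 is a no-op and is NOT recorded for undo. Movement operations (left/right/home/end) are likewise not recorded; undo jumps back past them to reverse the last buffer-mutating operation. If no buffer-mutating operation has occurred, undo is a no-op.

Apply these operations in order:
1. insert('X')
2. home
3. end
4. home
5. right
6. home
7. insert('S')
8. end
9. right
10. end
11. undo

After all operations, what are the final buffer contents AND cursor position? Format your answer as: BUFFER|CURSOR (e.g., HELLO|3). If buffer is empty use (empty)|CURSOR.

Answer: XFCAUX|0

Derivation:
After op 1 (insert('X')): buf='XFCAUX' cursor=1
After op 2 (home): buf='XFCAUX' cursor=0
After op 3 (end): buf='XFCAUX' cursor=6
After op 4 (home): buf='XFCAUX' cursor=0
After op 5 (right): buf='XFCAUX' cursor=1
After op 6 (home): buf='XFCAUX' cursor=0
After op 7 (insert('S')): buf='SXFCAUX' cursor=1
After op 8 (end): buf='SXFCAUX' cursor=7
After op 9 (right): buf='SXFCAUX' cursor=7
After op 10 (end): buf='SXFCAUX' cursor=7
After op 11 (undo): buf='XFCAUX' cursor=0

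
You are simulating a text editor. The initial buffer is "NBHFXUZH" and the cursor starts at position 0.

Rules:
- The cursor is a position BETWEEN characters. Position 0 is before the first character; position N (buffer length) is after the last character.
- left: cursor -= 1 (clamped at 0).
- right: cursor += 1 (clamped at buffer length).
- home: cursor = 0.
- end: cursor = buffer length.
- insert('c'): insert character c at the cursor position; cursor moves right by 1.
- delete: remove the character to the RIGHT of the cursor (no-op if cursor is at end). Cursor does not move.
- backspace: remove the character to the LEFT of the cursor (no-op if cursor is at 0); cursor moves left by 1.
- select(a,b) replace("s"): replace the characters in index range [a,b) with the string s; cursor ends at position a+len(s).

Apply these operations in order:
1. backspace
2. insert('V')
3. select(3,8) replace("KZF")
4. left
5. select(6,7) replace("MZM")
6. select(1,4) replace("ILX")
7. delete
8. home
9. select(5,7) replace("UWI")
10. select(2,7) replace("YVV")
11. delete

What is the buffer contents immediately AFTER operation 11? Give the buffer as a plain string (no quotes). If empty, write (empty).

After op 1 (backspace): buf='NBHFXUZH' cursor=0
After op 2 (insert('V')): buf='VNBHFXUZH' cursor=1
After op 3 (select(3,8) replace("KZF")): buf='VNBKZFH' cursor=6
After op 4 (left): buf='VNBKZFH' cursor=5
After op 5 (select(6,7) replace("MZM")): buf='VNBKZFMZM' cursor=9
After op 6 (select(1,4) replace("ILX")): buf='VILXZFMZM' cursor=4
After op 7 (delete): buf='VILXFMZM' cursor=4
After op 8 (home): buf='VILXFMZM' cursor=0
After op 9 (select(5,7) replace("UWI")): buf='VILXFUWIM' cursor=8
After op 10 (select(2,7) replace("YVV")): buf='VIYVVIM' cursor=5
After op 11 (delete): buf='VIYVVM' cursor=5

Answer: VIYVVM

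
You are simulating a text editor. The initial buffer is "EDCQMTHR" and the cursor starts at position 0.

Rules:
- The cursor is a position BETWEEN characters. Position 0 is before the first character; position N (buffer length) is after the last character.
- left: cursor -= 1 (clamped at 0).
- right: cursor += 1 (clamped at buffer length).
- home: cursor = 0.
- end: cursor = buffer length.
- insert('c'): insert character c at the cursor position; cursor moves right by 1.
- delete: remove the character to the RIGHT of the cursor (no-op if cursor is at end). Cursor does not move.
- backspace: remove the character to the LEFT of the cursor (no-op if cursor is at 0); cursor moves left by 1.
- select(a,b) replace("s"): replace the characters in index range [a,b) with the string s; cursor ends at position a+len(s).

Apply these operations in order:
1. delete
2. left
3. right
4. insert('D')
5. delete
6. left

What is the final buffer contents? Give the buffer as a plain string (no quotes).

Answer: DDQMTHR

Derivation:
After op 1 (delete): buf='DCQMTHR' cursor=0
After op 2 (left): buf='DCQMTHR' cursor=0
After op 3 (right): buf='DCQMTHR' cursor=1
After op 4 (insert('D')): buf='DDCQMTHR' cursor=2
After op 5 (delete): buf='DDQMTHR' cursor=2
After op 6 (left): buf='DDQMTHR' cursor=1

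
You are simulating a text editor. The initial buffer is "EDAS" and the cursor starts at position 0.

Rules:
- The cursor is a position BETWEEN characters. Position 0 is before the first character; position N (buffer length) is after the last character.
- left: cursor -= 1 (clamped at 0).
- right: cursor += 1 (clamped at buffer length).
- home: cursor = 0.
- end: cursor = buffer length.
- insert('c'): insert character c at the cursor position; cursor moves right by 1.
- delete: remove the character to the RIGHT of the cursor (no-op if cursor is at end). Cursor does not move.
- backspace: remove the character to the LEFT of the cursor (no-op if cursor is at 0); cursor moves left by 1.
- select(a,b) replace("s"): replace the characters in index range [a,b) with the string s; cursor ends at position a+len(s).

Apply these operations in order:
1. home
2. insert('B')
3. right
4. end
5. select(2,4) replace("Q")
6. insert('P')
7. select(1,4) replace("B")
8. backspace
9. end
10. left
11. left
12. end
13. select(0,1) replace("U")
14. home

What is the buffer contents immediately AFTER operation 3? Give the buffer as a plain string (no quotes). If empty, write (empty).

Answer: BEDAS

Derivation:
After op 1 (home): buf='EDAS' cursor=0
After op 2 (insert('B')): buf='BEDAS' cursor=1
After op 3 (right): buf='BEDAS' cursor=2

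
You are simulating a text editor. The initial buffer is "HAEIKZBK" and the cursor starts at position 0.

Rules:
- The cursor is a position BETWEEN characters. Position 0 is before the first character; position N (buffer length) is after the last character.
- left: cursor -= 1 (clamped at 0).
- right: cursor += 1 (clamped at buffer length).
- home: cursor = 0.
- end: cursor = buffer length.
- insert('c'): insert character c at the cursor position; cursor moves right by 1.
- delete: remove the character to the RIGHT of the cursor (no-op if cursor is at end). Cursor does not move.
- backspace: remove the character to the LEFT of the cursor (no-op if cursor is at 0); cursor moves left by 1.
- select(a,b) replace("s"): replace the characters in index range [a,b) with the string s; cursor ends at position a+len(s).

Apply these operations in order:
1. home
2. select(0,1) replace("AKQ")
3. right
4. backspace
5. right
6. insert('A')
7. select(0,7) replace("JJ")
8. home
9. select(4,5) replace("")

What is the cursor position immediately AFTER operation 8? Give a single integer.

Answer: 0

Derivation:
After op 1 (home): buf='HAEIKZBK' cursor=0
After op 2 (select(0,1) replace("AKQ")): buf='AKQAEIKZBK' cursor=3
After op 3 (right): buf='AKQAEIKZBK' cursor=4
After op 4 (backspace): buf='AKQEIKZBK' cursor=3
After op 5 (right): buf='AKQEIKZBK' cursor=4
After op 6 (insert('A')): buf='AKQEAIKZBK' cursor=5
After op 7 (select(0,7) replace("JJ")): buf='JJZBK' cursor=2
After op 8 (home): buf='JJZBK' cursor=0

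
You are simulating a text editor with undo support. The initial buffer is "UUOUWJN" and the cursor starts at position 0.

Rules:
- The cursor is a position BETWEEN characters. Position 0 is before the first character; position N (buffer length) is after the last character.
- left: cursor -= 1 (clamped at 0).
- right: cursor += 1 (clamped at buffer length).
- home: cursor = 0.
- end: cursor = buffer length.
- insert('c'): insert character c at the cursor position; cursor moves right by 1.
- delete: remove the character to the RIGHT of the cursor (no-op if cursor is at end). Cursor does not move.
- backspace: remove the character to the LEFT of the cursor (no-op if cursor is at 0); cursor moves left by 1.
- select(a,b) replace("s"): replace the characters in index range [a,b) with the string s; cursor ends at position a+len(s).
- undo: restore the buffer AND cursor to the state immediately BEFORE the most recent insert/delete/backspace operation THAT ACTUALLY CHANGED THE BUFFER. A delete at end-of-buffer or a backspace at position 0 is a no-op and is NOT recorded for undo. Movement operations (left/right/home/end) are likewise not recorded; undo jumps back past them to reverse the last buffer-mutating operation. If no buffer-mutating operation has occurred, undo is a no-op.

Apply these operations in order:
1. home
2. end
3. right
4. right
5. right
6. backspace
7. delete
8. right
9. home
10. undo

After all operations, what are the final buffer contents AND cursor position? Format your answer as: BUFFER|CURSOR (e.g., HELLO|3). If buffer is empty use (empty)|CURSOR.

After op 1 (home): buf='UUOUWJN' cursor=0
After op 2 (end): buf='UUOUWJN' cursor=7
After op 3 (right): buf='UUOUWJN' cursor=7
After op 4 (right): buf='UUOUWJN' cursor=7
After op 5 (right): buf='UUOUWJN' cursor=7
After op 6 (backspace): buf='UUOUWJ' cursor=6
After op 7 (delete): buf='UUOUWJ' cursor=6
After op 8 (right): buf='UUOUWJ' cursor=6
After op 9 (home): buf='UUOUWJ' cursor=0
After op 10 (undo): buf='UUOUWJN' cursor=7

Answer: UUOUWJN|7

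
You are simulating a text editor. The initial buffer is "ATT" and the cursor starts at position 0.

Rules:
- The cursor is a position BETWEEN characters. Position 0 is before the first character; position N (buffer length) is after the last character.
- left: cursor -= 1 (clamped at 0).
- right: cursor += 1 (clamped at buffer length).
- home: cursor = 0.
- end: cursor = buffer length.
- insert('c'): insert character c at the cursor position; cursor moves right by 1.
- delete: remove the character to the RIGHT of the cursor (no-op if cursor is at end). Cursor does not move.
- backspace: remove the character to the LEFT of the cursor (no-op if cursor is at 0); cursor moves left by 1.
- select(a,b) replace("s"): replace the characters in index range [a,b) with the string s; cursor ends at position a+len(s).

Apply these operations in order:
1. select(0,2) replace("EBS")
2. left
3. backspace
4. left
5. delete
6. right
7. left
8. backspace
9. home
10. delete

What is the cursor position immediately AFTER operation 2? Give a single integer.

Answer: 2

Derivation:
After op 1 (select(0,2) replace("EBS")): buf='EBST' cursor=3
After op 2 (left): buf='EBST' cursor=2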